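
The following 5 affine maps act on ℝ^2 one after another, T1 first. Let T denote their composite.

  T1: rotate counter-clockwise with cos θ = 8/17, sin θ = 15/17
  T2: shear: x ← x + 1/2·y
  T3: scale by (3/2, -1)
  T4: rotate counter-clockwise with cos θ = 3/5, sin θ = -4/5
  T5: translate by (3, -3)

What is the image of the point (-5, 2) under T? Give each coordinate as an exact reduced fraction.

T1 rotate counter-clockwise with cos θ = 8/17, sin θ = 15/17: (-5, 2) → (-70/17, -59/17)
T2 shear: x ← x + 1/2·y: (-70/17, -59/17) → (-199/34, -59/17)
T3 scale by (3/2, -1): (-199/34, -59/17) → (-597/68, 59/17)
T4 rotate counter-clockwise with cos θ = 3/5, sin θ = -4/5: (-597/68, 59/17) → (-847/340, 774/85)
T5 translate by (3, -3): (-847/340, 774/85) → (173/340, 519/85)

T(p) = (173/340, 519/85)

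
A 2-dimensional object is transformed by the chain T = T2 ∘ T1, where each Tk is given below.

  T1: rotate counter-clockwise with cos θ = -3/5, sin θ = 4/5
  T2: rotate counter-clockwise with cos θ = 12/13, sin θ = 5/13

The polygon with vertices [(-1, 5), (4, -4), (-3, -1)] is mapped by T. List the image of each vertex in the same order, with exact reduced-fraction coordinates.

image vertices: (-109/65, -313/65), (-92/65, 356/65), (201/65, -43/65)

T1 rotate counter-clockwise with cos θ = -3/5, sin θ = 4/5: (-1, 5) → (-17/5, -19/5); (4, -4) → (4/5, 28/5); (-3, -1) → (13/5, -9/5)
T2 rotate counter-clockwise with cos θ = 12/13, sin θ = 5/13: (-17/5, -19/5) → (-109/65, -313/65); (4/5, 28/5) → (-92/65, 356/65); (13/5, -9/5) → (201/65, -43/65)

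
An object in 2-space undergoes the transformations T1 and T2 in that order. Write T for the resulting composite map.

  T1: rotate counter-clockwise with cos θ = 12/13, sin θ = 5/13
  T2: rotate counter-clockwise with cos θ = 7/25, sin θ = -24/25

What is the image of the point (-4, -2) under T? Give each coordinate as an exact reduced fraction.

T(p) = (-1322/325, 604/325)

T1 rotate counter-clockwise with cos θ = 12/13, sin θ = 5/13: (-4, -2) → (-38/13, -44/13)
T2 rotate counter-clockwise with cos θ = 7/25, sin θ = -24/25: (-38/13, -44/13) → (-1322/325, 604/325)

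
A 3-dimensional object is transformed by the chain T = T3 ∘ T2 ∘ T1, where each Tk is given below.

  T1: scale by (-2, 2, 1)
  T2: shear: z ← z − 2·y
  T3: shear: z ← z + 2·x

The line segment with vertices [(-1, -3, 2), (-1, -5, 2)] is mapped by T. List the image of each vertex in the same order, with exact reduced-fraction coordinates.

image vertices: (2, -6, 18), (2, -10, 26)

T1 scale by (-2, 2, 1): (-1, -3, 2) → (2, -6, 2); (-1, -5, 2) → (2, -10, 2)
T2 shear: z ← z − 2·y: (2, -6, 2) → (2, -6, 14); (2, -10, 2) → (2, -10, 22)
T3 shear: z ← z + 2·x: (2, -6, 14) → (2, -6, 18); (2, -10, 22) → (2, -10, 26)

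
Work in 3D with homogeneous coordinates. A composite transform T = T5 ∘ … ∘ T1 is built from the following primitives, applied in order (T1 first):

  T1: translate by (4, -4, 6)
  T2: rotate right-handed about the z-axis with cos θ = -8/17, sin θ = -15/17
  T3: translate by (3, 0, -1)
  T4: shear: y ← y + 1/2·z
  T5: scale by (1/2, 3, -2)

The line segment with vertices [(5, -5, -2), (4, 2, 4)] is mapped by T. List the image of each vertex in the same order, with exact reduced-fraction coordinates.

image vertices: (-78/17, -225/34, -6), (-43/34, -165/34, -18)

T1 translate by (4, -4, 6): (5, -5, -2) → (9, -9, 4); (4, 2, 4) → (8, -2, 10)
T2 rotate right-handed about the z-axis with cos θ = -8/17, sin θ = -15/17: (9, -9, 4) → (-207/17, -63/17, 4); (8, -2, 10) → (-94/17, -104/17, 10)
T3 translate by (3, 0, -1): (-207/17, -63/17, 4) → (-156/17, -63/17, 3); (-94/17, -104/17, 10) → (-43/17, -104/17, 9)
T4 shear: y ← y + 1/2·z: (-156/17, -63/17, 3) → (-156/17, -75/34, 3); (-43/17, -104/17, 9) → (-43/17, -55/34, 9)
T5 scale by (1/2, 3, -2): (-156/17, -75/34, 3) → (-78/17, -225/34, -6); (-43/17, -55/34, 9) → (-43/34, -165/34, -18)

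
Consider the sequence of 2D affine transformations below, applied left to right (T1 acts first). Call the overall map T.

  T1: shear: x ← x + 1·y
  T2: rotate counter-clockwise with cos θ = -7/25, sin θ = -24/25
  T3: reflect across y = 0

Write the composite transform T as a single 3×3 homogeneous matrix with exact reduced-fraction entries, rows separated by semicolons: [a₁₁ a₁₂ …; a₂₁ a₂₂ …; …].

T = [-7/25 17/25 0; 24/25 31/25 0; 0 0 1]

T1 = [1 1 0; 0 1 0; 0 0 1]
T2·T1 = [-7/25 17/25 0; -24/25 -31/25 0; 0 0 1]
T3·…·T1 = [-7/25 17/25 0; 24/25 31/25 0; 0 0 1]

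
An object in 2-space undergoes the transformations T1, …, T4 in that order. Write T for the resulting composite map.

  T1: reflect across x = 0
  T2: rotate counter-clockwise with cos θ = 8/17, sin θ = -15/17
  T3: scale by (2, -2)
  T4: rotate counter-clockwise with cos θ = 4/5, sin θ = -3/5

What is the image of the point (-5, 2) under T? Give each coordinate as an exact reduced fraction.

T1 reflect across x = 0: (-5, 2) → (5, 2)
T2 rotate counter-clockwise with cos θ = 8/17, sin θ = -15/17: (5, 2) → (70/17, -59/17)
T3 scale by (2, -2): (70/17, -59/17) → (140/17, 118/17)
T4 rotate counter-clockwise with cos θ = 4/5, sin θ = -3/5: (140/17, 118/17) → (914/85, 52/85)

T(p) = (914/85, 52/85)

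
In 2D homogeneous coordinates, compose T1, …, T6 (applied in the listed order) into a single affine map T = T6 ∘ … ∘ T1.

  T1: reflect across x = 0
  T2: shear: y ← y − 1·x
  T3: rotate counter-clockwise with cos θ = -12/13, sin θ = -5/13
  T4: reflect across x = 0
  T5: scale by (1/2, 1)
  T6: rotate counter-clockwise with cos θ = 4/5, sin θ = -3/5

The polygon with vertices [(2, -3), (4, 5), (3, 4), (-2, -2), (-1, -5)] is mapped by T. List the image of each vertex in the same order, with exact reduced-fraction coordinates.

image vertices: (28/65, 233/130), (-90/13, -85/26), (-349/65, -339/130), (202/65, 86/65), (57/13, 41/13)

T1 reflect across x = 0: (2, -3) → (-2, -3); (4, 5) → (-4, 5); (3, 4) → (-3, 4); (-2, -2) → (2, -2); (-1, -5) → (1, -5)
T2 shear: y ← y − 1·x: (-2, -3) → (-2, -1); (-4, 5) → (-4, 9); (-3, 4) → (-3, 7); (2, -2) → (2, -4); (1, -5) → (1, -6)
T3 rotate counter-clockwise with cos θ = -12/13, sin θ = -5/13: (-2, -1) → (19/13, 22/13); (-4, 9) → (93/13, -88/13); (-3, 7) → (71/13, -69/13); (2, -4) → (-44/13, 38/13); (1, -6) → (-42/13, 67/13)
T4 reflect across x = 0: (19/13, 22/13) → (-19/13, 22/13); (93/13, -88/13) → (-93/13, -88/13); (71/13, -69/13) → (-71/13, -69/13); (-44/13, 38/13) → (44/13, 38/13); (-42/13, 67/13) → (42/13, 67/13)
T5 scale by (1/2, 1): (-19/13, 22/13) → (-19/26, 22/13); (-93/13, -88/13) → (-93/26, -88/13); (-71/13, -69/13) → (-71/26, -69/13); (44/13, 38/13) → (22/13, 38/13); (42/13, 67/13) → (21/13, 67/13)
T6 rotate counter-clockwise with cos θ = 4/5, sin θ = -3/5: (-19/26, 22/13) → (28/65, 233/130); (-93/26, -88/13) → (-90/13, -85/26); (-71/26, -69/13) → (-349/65, -339/130); (22/13, 38/13) → (202/65, 86/65); (21/13, 67/13) → (57/13, 41/13)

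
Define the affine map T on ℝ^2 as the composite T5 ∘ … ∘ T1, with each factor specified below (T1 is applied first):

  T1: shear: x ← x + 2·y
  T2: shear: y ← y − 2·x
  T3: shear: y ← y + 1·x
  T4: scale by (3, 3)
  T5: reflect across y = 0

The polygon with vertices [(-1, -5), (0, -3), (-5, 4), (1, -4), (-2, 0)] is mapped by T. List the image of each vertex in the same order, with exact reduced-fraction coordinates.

image vertices: (-33, -18), (-18, -9), (9, -3), (-21, -9), (-6, -6)

T1 shear: x ← x + 2·y: (-1, -5) → (-11, -5); (0, -3) → (-6, -3); (-5, 4) → (3, 4); (1, -4) → (-7, -4); (-2, 0) → (-2, 0)
T2 shear: y ← y − 2·x: (-11, -5) → (-11, 17); (-6, -3) → (-6, 9); (3, 4) → (3, -2); (-7, -4) → (-7, 10); (-2, 0) → (-2, 4)
T3 shear: y ← y + 1·x: (-11, 17) → (-11, 6); (-6, 9) → (-6, 3); (3, -2) → (3, 1); (-7, 10) → (-7, 3); (-2, 4) → (-2, 2)
T4 scale by (3, 3): (-11, 6) → (-33, 18); (-6, 3) → (-18, 9); (3, 1) → (9, 3); (-7, 3) → (-21, 9); (-2, 2) → (-6, 6)
T5 reflect across y = 0: (-33, 18) → (-33, -18); (-18, 9) → (-18, -9); (9, 3) → (9, -3); (-21, 9) → (-21, -9); (-6, 6) → (-6, -6)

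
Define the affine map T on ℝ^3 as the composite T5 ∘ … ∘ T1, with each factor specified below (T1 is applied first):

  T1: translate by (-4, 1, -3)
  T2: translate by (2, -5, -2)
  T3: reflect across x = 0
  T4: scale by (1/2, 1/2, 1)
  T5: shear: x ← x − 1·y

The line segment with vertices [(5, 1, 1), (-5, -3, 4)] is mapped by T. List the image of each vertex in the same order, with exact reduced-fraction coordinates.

T1 translate by (-4, 1, -3): (5, 1, 1) → (1, 2, -2); (-5, -3, 4) → (-9, -2, 1)
T2 translate by (2, -5, -2): (1, 2, -2) → (3, -3, -4); (-9, -2, 1) → (-7, -7, -1)
T3 reflect across x = 0: (3, -3, -4) → (-3, -3, -4); (-7, -7, -1) → (7, -7, -1)
T4 scale by (1/2, 1/2, 1): (-3, -3, -4) → (-3/2, -3/2, -4); (7, -7, -1) → (7/2, -7/2, -1)
T5 shear: x ← x − 1·y: (-3/2, -3/2, -4) → (0, -3/2, -4); (7/2, -7/2, -1) → (7, -7/2, -1)

image vertices: (0, -3/2, -4), (7, -7/2, -1)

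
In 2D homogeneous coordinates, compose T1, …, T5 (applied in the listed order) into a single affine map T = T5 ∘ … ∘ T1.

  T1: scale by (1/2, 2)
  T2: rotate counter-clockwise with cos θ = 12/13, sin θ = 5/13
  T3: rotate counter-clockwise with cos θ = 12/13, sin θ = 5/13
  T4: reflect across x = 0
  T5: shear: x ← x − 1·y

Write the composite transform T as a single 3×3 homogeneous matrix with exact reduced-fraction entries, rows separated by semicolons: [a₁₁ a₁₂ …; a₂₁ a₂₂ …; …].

T = [-239/338 2/169 0; 60/169 238/169 0; 0 0 1]

T1 = [1/2 0 0; 0 2 0; 0 0 1]
T2·T1 = [6/13 -10/13 0; 5/26 24/13 0; 0 0 1]
T3·…·T1 = [119/338 -240/169 0; 60/169 238/169 0; 0 0 1]
T4·…·T1 = [-119/338 240/169 0; 60/169 238/169 0; 0 0 1]
T5·…·T1 = [-239/338 2/169 0; 60/169 238/169 0; 0 0 1]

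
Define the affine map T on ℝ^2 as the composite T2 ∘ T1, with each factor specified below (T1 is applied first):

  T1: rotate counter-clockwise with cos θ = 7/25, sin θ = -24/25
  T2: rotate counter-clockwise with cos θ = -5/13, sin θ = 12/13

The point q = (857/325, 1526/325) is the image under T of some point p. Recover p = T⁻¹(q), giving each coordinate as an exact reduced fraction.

T1 = [7/25 24/25 0; -24/25 7/25 0; 0 0 1]
T2·T1 = [253/325 -204/325 0; 204/325 253/325 0; 0 0 1]
det M = 1; M⁻¹ = [253/325 204/325 0; -204/325 253/325 0; 0 0 1]
M⁻¹ · (857/325, 1526/325)ᵀ = (5, 2)ᵀ

p = (5, 2)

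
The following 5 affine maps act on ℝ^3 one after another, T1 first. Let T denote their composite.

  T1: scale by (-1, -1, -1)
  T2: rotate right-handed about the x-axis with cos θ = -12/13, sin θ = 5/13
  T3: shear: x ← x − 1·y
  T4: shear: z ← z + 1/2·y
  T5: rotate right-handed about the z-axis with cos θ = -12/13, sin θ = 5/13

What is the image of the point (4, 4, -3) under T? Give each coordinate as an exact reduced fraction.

T(p) = (855/169, -821/169, -79/26)

T1 scale by (-1, -1, -1): (4, 4, -3) → (-4, -4, 3)
T2 rotate right-handed about the x-axis with cos θ = -12/13, sin θ = 5/13: (-4, -4, 3) → (-4, 33/13, -56/13)
T3 shear: x ← x − 1·y: (-4, 33/13, -56/13) → (-85/13, 33/13, -56/13)
T4 shear: z ← z + 1/2·y: (-85/13, 33/13, -56/13) → (-85/13, 33/13, -79/26)
T5 rotate right-handed about the z-axis with cos θ = -12/13, sin θ = 5/13: (-85/13, 33/13, -79/26) → (855/169, -821/169, -79/26)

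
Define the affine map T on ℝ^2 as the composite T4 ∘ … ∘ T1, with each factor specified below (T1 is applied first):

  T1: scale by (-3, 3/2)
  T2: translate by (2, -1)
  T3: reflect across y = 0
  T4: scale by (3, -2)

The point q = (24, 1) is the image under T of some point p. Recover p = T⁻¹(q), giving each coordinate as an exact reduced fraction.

T1 = [-3 0 0; 0 3/2 0; 0 0 1]
T2·T1 = [-3 0 2; 0 3/2 -1; 0 0 1]
T3·…·T1 = [-3 0 2; 0 -3/2 1; 0 0 1]
T4·…·T1 = [-9 0 6; 0 3 -2; 0 0 1]
det M = -27; M⁻¹ = [-1/9 0 2/3; 0 1/3 2/3; 0 0 1]
M⁻¹ · (24, 1)ᵀ = (-2, 1)ᵀ

p = (-2, 1)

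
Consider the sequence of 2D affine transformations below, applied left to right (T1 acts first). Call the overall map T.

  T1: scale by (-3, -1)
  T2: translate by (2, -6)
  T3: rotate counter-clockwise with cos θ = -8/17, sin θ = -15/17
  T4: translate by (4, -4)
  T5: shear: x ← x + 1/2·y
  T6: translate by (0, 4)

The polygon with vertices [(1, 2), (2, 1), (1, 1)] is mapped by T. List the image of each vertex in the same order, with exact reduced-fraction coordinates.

image vertices: (-77/34, 79/17), (19/17, 116/17), (-55/34, 71/17)

T1 scale by (-3, -1): (1, 2) → (-3, -2); (2, 1) → (-6, -1); (1, 1) → (-3, -1)
T2 translate by (2, -6): (-3, -2) → (-1, -8); (-6, -1) → (-4, -7); (-3, -1) → (-1, -7)
T3 rotate counter-clockwise with cos θ = -8/17, sin θ = -15/17: (-1, -8) → (-112/17, 79/17); (-4, -7) → (-73/17, 116/17); (-1, -7) → (-97/17, 71/17)
T4 translate by (4, -4): (-112/17, 79/17) → (-44/17, 11/17); (-73/17, 116/17) → (-5/17, 48/17); (-97/17, 71/17) → (-29/17, 3/17)
T5 shear: x ← x + 1/2·y: (-44/17, 11/17) → (-77/34, 11/17); (-5/17, 48/17) → (19/17, 48/17); (-29/17, 3/17) → (-55/34, 3/17)
T6 translate by (0, 4): (-77/34, 11/17) → (-77/34, 79/17); (19/17, 48/17) → (19/17, 116/17); (-55/34, 3/17) → (-55/34, 71/17)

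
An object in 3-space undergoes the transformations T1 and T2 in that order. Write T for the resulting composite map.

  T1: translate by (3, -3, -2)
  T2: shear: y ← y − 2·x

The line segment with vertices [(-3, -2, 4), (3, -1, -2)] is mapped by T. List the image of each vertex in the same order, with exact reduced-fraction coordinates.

image vertices: (0, -5, 2), (6, -16, -4)

T1 translate by (3, -3, -2): (-3, -2, 4) → (0, -5, 2); (3, -1, -2) → (6, -4, -4)
T2 shear: y ← y − 2·x: (0, -5, 2) → (0, -5, 2); (6, -4, -4) → (6, -16, -4)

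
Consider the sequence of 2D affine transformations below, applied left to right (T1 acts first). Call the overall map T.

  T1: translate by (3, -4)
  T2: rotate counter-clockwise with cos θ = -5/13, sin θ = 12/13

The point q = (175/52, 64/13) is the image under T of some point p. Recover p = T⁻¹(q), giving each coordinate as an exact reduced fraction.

p = (1/4, -1)

T1 = [1 0 3; 0 1 -4; 0 0 1]
T2·T1 = [-5/13 -12/13 33/13; 12/13 -5/13 56/13; 0 0 1]
det M = 1; M⁻¹ = [-5/13 12/13 -3; -12/13 -5/13 4; 0 0 1]
M⁻¹ · (175/52, 64/13)ᵀ = (1/4, -1)ᵀ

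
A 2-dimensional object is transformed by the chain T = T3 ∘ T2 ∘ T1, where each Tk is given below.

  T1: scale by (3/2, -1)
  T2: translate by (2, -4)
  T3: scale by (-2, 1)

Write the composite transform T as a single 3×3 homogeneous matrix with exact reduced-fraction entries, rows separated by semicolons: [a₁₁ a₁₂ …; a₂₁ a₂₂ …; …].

T1 = [3/2 0 0; 0 -1 0; 0 0 1]
T2·T1 = [3/2 0 2; 0 -1 -4; 0 0 1]
T3·…·T1 = [-3 0 -4; 0 -1 -4; 0 0 1]

T = [-3 0 -4; 0 -1 -4; 0 0 1]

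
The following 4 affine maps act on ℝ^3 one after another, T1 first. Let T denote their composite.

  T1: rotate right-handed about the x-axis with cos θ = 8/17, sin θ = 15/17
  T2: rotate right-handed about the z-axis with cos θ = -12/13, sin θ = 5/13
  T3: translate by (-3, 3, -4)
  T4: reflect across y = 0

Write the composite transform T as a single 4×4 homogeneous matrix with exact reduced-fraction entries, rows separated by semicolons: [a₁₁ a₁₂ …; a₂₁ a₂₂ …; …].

T = [-12/13 -40/221 75/221 -3; -5/13 96/221 -180/221 -3; 0 15/17 8/17 -4; 0 0 0 1]

T1 = [1 0 0 0; 0 8/17 -15/17 0; 0 15/17 8/17 0; 0 0 0 1]
T2·T1 = [-12/13 -40/221 75/221 0; 5/13 -96/221 180/221 0; 0 15/17 8/17 0; 0 0 0 1]
T3·…·T1 = [-12/13 -40/221 75/221 -3; 5/13 -96/221 180/221 3; 0 15/17 8/17 -4; 0 0 0 1]
T4·…·T1 = [-12/13 -40/221 75/221 -3; -5/13 96/221 -180/221 -3; 0 15/17 8/17 -4; 0 0 0 1]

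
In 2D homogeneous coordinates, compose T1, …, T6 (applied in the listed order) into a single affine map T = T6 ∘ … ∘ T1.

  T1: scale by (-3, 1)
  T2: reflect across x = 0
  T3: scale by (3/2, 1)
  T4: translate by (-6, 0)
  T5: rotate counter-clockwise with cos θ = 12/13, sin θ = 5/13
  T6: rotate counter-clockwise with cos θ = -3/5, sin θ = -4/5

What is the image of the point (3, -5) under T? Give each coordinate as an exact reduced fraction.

T(p) = (-87/13, -157/26)

T1 scale by (-3, 1): (3, -5) → (-9, -5)
T2 reflect across x = 0: (-9, -5) → (9, -5)
T3 scale by (3/2, 1): (9, -5) → (27/2, -5)
T4 translate by (-6, 0): (27/2, -5) → (15/2, -5)
T5 rotate counter-clockwise with cos θ = 12/13, sin θ = 5/13: (15/2, -5) → (115/13, -45/26)
T6 rotate counter-clockwise with cos θ = -3/5, sin θ = -4/5: (115/13, -45/26) → (-87/13, -157/26)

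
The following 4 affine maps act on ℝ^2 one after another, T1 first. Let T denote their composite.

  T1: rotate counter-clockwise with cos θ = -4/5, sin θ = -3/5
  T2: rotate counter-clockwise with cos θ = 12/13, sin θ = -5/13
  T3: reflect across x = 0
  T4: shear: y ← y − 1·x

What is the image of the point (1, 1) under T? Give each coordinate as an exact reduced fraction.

T1 rotate counter-clockwise with cos θ = -4/5, sin θ = -3/5: (1, 1) → (-1/5, -7/5)
T2 rotate counter-clockwise with cos θ = 12/13, sin θ = -5/13: (-1/5, -7/5) → (-47/65, -79/65)
T3 reflect across x = 0: (-47/65, -79/65) → (47/65, -79/65)
T4 shear: y ← y − 1·x: (47/65, -79/65) → (47/65, -126/65)

T(p) = (47/65, -126/65)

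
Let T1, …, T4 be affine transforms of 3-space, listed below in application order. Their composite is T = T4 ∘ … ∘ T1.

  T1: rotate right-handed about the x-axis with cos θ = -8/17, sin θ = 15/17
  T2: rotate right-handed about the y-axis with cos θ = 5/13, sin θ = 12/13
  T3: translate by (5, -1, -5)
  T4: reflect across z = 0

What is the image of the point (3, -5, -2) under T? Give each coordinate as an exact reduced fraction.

T1 rotate right-handed about the x-axis with cos θ = -8/17, sin θ = 15/17: (3, -5, -2) → (3, 70/17, -59/17)
T2 rotate right-handed about the y-axis with cos θ = 5/13, sin θ = 12/13: (3, 70/17, -59/17) → (-453/221, 70/17, -907/221)
T3 translate by (5, -1, -5): (-453/221, 70/17, -907/221) → (652/221, 53/17, -2012/221)
T4 reflect across z = 0: (652/221, 53/17, -2012/221) → (652/221, 53/17, 2012/221)

T(p) = (652/221, 53/17, 2012/221)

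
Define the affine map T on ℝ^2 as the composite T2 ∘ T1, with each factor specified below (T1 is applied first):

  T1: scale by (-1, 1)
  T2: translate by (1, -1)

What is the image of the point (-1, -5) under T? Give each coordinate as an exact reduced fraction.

T1 scale by (-1, 1): (-1, -5) → (1, -5)
T2 translate by (1, -1): (1, -5) → (2, -6)

T(p) = (2, -6)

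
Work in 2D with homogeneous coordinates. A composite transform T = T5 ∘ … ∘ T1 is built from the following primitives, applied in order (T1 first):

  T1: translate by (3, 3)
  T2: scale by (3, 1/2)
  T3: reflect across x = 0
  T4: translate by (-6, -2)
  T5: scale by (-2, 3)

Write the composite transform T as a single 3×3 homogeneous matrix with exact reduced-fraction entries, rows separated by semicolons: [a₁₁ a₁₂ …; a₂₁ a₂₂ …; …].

T1 = [1 0 3; 0 1 3; 0 0 1]
T2·T1 = [3 0 9; 0 1/2 3/2; 0 0 1]
T3·…·T1 = [-3 0 -9; 0 1/2 3/2; 0 0 1]
T4·…·T1 = [-3 0 -15; 0 1/2 -1/2; 0 0 1]
T5·…·T1 = [6 0 30; 0 3/2 -3/2; 0 0 1]

T = [6 0 30; 0 3/2 -3/2; 0 0 1]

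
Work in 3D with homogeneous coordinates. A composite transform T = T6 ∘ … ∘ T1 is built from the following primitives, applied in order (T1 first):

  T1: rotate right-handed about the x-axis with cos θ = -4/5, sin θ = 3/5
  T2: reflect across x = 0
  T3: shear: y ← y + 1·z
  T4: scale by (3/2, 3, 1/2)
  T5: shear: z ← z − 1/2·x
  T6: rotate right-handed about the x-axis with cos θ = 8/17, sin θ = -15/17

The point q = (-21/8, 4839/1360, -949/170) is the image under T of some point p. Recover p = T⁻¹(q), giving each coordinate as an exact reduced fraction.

p = (7/4, -4, -1)

T1 = [1 0 0 0; 0 -4/5 -3/5 0; 0 3/5 -4/5 0; 0 0 0 1]
T2·T1 = [-1 0 0 0; 0 -4/5 -3/5 0; 0 3/5 -4/5 0; 0 0 0 1]
T3·…·T1 = [-1 0 0 0; 0 -1/5 -7/5 0; 0 3/5 -4/5 0; 0 0 0 1]
T4·…·T1 = [-3/2 0 0 0; 0 -3/5 -21/5 0; 0 3/10 -2/5 0; 0 0 0 1]
T5·…·T1 = [-3/2 0 0 0; 0 -3/5 -21/5 0; 3/4 3/10 -2/5 0; 0 0 0 1]
T6·…·T1 = [-3/2 0 0 0; 45/68 -3/170 -198/85 0; 6/17 57/85 299/85 0; 0 0 0 1]
det M = -9/4; M⁻¹ = [-2/3 0 0 0; 7/5 598/255 132/85 0; -1/5 -38/85 -1/85 0; 0 0 0 1]
M⁻¹ · (-21/8, 4839/1360, -949/170)ᵀ = (7/4, -4, -1)ᵀ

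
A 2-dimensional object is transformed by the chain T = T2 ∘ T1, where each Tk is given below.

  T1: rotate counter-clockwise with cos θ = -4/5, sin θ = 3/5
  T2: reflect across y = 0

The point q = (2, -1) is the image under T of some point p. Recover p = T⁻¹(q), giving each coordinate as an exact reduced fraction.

T1 = [-4/5 -3/5 0; 3/5 -4/5 0; 0 0 1]
T2·T1 = [-4/5 -3/5 0; -3/5 4/5 0; 0 0 1]
det M = -1; M⁻¹ = [-4/5 -3/5 0; -3/5 4/5 0; 0 0 1]
M⁻¹ · (2, -1)ᵀ = (-1, -2)ᵀ

p = (-1, -2)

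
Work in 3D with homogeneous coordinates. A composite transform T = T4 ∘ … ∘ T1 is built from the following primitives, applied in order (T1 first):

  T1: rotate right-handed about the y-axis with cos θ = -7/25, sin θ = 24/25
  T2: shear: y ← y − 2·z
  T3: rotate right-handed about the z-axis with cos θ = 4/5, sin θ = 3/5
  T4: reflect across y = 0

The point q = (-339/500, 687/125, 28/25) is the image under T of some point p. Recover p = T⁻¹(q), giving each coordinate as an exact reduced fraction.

T1 = [-7/25 0 24/25 0; 0 1 0 0; -24/25 0 -7/25 0; 0 0 0 1]
T2·T1 = [-7/25 0 24/25 0; 48/25 1 14/25 0; -24/25 0 -7/25 0; 0 0 0 1]
T3·…·T1 = [-172/125 -3/5 54/125 0; 171/125 4/5 128/125 0; -24/25 0 -7/25 0; 0 0 0 1]
T4·…·T1 = [-172/125 -3/5 54/125 0; -171/125 -4/5 -128/125 0; -24/25 0 -7/25 0; 0 0 0 1]
det M = -1; M⁻¹ = [-28/125 21/125 -24/25 0; -3/5 -4/5 2 0; 96/125 -72/125 -7/25 0; 0 0 0 1]
M⁻¹ · (-339/500, 687/125, 28/25)ᵀ = (0, -7/4, -4)ᵀ

p = (0, -7/4, -4)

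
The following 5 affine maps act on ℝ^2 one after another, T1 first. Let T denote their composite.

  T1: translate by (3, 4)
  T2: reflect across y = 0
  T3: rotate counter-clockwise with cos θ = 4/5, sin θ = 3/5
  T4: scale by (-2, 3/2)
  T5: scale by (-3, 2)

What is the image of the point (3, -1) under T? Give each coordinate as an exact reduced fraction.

T(p) = (198/5, 18/5)

T1 translate by (3, 4): (3, -1) → (6, 3)
T2 reflect across y = 0: (6, 3) → (6, -3)
T3 rotate counter-clockwise with cos θ = 4/5, sin θ = 3/5: (6, -3) → (33/5, 6/5)
T4 scale by (-2, 3/2): (33/5, 6/5) → (-66/5, 9/5)
T5 scale by (-3, 2): (-66/5, 9/5) → (198/5, 18/5)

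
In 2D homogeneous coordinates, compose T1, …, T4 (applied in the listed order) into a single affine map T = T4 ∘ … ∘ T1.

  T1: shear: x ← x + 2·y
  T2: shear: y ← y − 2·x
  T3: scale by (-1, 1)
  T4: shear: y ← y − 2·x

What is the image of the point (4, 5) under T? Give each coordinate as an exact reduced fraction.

T1 shear: x ← x + 2·y: (4, 5) → (14, 5)
T2 shear: y ← y − 2·x: (14, 5) → (14, -23)
T3 scale by (-1, 1): (14, -23) → (-14, -23)
T4 shear: y ← y − 2·x: (-14, -23) → (-14, 5)

T(p) = (-14, 5)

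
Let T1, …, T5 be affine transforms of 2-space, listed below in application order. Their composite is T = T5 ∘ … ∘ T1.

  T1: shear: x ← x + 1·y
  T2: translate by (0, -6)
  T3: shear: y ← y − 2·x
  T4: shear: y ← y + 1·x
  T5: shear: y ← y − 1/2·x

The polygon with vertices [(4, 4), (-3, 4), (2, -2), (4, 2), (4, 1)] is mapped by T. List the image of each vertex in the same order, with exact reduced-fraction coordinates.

T1 shear: x ← x + 1·y: (4, 4) → (8, 4); (-3, 4) → (1, 4); (2, -2) → (0, -2); (4, 2) → (6, 2); (4, 1) → (5, 1)
T2 translate by (0, -6): (8, 4) → (8, -2); (1, 4) → (1, -2); (0, -2) → (0, -8); (6, 2) → (6, -4); (5, 1) → (5, -5)
T3 shear: y ← y − 2·x: (8, -2) → (8, -18); (1, -2) → (1, -4); (0, -8) → (0, -8); (6, -4) → (6, -16); (5, -5) → (5, -15)
T4 shear: y ← y + 1·x: (8, -18) → (8, -10); (1, -4) → (1, -3); (0, -8) → (0, -8); (6, -16) → (6, -10); (5, -15) → (5, -10)
T5 shear: y ← y − 1/2·x: (8, -10) → (8, -14); (1, -3) → (1, -7/2); (0, -8) → (0, -8); (6, -10) → (6, -13); (5, -10) → (5, -25/2)

image vertices: (8, -14), (1, -7/2), (0, -8), (6, -13), (5, -25/2)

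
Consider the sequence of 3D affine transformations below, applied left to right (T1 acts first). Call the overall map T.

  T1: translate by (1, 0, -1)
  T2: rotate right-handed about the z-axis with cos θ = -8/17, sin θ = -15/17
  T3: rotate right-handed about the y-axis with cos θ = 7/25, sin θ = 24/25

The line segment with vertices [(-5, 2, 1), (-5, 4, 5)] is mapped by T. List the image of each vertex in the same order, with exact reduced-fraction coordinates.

image vertices: (434/425, 44/17, -1488/425), (2276/425, 28/17, -1732/425)

T1 translate by (1, 0, -1): (-5, 2, 1) → (-4, 2, 0); (-5, 4, 5) → (-4, 4, 4)
T2 rotate right-handed about the z-axis with cos θ = -8/17, sin θ = -15/17: (-4, 2, 0) → (62/17, 44/17, 0); (-4, 4, 4) → (92/17, 28/17, 4)
T3 rotate right-handed about the y-axis with cos θ = 7/25, sin θ = 24/25: (62/17, 44/17, 0) → (434/425, 44/17, -1488/425); (92/17, 28/17, 4) → (2276/425, 28/17, -1732/425)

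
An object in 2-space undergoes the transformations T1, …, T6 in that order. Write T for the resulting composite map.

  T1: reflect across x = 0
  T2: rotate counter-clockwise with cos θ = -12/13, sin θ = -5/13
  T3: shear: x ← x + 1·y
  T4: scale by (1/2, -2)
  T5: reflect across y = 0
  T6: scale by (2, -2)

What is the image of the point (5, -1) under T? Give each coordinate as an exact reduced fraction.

T(p) = (92/13, -148/13)

T1 reflect across x = 0: (5, -1) → (-5, -1)
T2 rotate counter-clockwise with cos θ = -12/13, sin θ = -5/13: (-5, -1) → (55/13, 37/13)
T3 shear: x ← x + 1·y: (55/13, 37/13) → (92/13, 37/13)
T4 scale by (1/2, -2): (92/13, 37/13) → (46/13, -74/13)
T5 reflect across y = 0: (46/13, -74/13) → (46/13, 74/13)
T6 scale by (2, -2): (46/13, 74/13) → (92/13, -148/13)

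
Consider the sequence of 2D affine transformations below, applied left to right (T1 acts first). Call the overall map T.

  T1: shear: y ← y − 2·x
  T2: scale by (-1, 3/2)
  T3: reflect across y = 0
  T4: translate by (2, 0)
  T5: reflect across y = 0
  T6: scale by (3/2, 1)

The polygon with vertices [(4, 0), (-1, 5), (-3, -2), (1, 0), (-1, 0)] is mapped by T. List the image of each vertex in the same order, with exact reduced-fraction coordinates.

T1 shear: y ← y − 2·x: (4, 0) → (4, -8); (-1, 5) → (-1, 7); (-3, -2) → (-3, 4); (1, 0) → (1, -2); (-1, 0) → (-1, 2)
T2 scale by (-1, 3/2): (4, -8) → (-4, -12); (-1, 7) → (1, 21/2); (-3, 4) → (3, 6); (1, -2) → (-1, -3); (-1, 2) → (1, 3)
T3 reflect across y = 0: (-4, -12) → (-4, 12); (1, 21/2) → (1, -21/2); (3, 6) → (3, -6); (-1, -3) → (-1, 3); (1, 3) → (1, -3)
T4 translate by (2, 0): (-4, 12) → (-2, 12); (1, -21/2) → (3, -21/2); (3, -6) → (5, -6); (-1, 3) → (1, 3); (1, -3) → (3, -3)
T5 reflect across y = 0: (-2, 12) → (-2, -12); (3, -21/2) → (3, 21/2); (5, -6) → (5, 6); (1, 3) → (1, -3); (3, -3) → (3, 3)
T6 scale by (3/2, 1): (-2, -12) → (-3, -12); (3, 21/2) → (9/2, 21/2); (5, 6) → (15/2, 6); (1, -3) → (3/2, -3); (3, 3) → (9/2, 3)

image vertices: (-3, -12), (9/2, 21/2), (15/2, 6), (3/2, -3), (9/2, 3)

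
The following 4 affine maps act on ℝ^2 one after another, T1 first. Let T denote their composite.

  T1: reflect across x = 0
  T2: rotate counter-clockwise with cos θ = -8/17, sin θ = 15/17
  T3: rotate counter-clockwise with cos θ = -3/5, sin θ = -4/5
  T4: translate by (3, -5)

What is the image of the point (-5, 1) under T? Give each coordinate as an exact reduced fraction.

T1 reflect across x = 0: (-5, 1) → (5, 1)
T2 rotate counter-clockwise with cos θ = -8/17, sin θ = 15/17: (5, 1) → (-55/17, 67/17)
T3 rotate counter-clockwise with cos θ = -3/5, sin θ = -4/5: (-55/17, 67/17) → (433/85, 19/85)
T4 translate by (3, -5): (433/85, 19/85) → (688/85, -406/85)

T(p) = (688/85, -406/85)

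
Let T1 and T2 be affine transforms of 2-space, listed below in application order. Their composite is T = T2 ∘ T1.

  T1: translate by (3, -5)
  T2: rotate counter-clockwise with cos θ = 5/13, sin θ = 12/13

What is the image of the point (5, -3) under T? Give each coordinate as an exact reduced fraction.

T1 translate by (3, -5): (5, -3) → (8, -8)
T2 rotate counter-clockwise with cos θ = 5/13, sin θ = 12/13: (8, -8) → (136/13, 56/13)

T(p) = (136/13, 56/13)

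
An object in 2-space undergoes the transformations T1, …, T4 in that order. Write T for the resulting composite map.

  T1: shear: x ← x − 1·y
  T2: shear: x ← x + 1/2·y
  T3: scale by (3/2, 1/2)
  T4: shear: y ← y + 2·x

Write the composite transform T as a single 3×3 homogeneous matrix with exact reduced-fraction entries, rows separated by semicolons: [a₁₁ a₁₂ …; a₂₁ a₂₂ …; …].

T1 = [1 -1 0; 0 1 0; 0 0 1]
T2·T1 = [1 -1/2 0; 0 1 0; 0 0 1]
T3·…·T1 = [3/2 -3/4 0; 0 1/2 0; 0 0 1]
T4·…·T1 = [3/2 -3/4 0; 3 -1 0; 0 0 1]

T = [3/2 -3/4 0; 3 -1 0; 0 0 1]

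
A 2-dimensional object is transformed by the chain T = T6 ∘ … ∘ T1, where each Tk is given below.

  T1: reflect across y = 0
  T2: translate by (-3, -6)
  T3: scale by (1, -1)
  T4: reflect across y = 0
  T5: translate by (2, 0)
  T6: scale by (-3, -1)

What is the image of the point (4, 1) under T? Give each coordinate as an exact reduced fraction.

T1 reflect across y = 0: (4, 1) → (4, -1)
T2 translate by (-3, -6): (4, -1) → (1, -7)
T3 scale by (1, -1): (1, -7) → (1, 7)
T4 reflect across y = 0: (1, 7) → (1, -7)
T5 translate by (2, 0): (1, -7) → (3, -7)
T6 scale by (-3, -1): (3, -7) → (-9, 7)

T(p) = (-9, 7)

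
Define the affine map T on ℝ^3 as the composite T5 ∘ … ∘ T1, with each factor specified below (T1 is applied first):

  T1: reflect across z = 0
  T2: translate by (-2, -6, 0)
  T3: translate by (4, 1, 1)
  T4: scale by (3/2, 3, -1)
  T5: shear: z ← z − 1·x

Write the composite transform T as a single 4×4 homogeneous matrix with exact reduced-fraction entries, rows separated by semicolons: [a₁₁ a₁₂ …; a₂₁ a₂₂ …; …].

T1 = [1 0 0 0; 0 1 0 0; 0 0 -1 0; 0 0 0 1]
T2·T1 = [1 0 0 -2; 0 1 0 -6; 0 0 -1 0; 0 0 0 1]
T3·…·T1 = [1 0 0 2; 0 1 0 -5; 0 0 -1 1; 0 0 0 1]
T4·…·T1 = [3/2 0 0 3; 0 3 0 -15; 0 0 1 -1; 0 0 0 1]
T5·…·T1 = [3/2 0 0 3; 0 3 0 -15; -3/2 0 1 -4; 0 0 0 1]

T = [3/2 0 0 3; 0 3 0 -15; -3/2 0 1 -4; 0 0 0 1]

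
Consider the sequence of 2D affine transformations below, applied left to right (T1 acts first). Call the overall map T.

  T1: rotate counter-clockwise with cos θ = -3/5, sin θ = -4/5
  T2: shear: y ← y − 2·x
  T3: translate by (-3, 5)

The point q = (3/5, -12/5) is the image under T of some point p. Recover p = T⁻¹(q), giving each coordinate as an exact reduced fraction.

T1 = [-3/5 4/5 0; -4/5 -3/5 0; 0 0 1]
T2·T1 = [-3/5 4/5 0; 2/5 -11/5 0; 0 0 1]
T3·…·T1 = [-3/5 4/5 -3; 2/5 -11/5 5; 0 0 1]
det M = 1; M⁻¹ = [-11/5 -4/5 -13/5; -2/5 -3/5 9/5; 0 0 1]
M⁻¹ · (3/5, -12/5)ᵀ = (-2, 3)ᵀ

p = (-2, 3)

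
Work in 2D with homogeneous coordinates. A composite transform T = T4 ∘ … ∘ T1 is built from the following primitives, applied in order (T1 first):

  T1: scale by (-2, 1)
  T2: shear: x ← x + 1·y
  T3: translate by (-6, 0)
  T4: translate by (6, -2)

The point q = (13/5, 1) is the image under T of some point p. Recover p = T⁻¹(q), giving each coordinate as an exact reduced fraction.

p = (1/5, 3)

T1 = [-2 0 0; 0 1 0; 0 0 1]
T2·T1 = [-2 1 0; 0 1 0; 0 0 1]
T3·…·T1 = [-2 1 -6; 0 1 0; 0 0 1]
T4·…·T1 = [-2 1 0; 0 1 -2; 0 0 1]
det M = -2; M⁻¹ = [-1/2 1/2 1; 0 1 2; 0 0 1]
M⁻¹ · (13/5, 1)ᵀ = (1/5, 3)ᵀ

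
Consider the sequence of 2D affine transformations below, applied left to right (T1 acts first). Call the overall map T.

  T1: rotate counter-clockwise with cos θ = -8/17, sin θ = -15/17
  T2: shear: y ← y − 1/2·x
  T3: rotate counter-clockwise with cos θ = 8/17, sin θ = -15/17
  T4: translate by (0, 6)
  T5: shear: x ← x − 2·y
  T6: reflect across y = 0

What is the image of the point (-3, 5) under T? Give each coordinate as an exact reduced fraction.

T1 rotate counter-clockwise with cos θ = -8/17, sin θ = -15/17: (-3, 5) → (99/17, 5/17)
T2 shear: y ← y − 1/2·x: (99/17, 5/17) → (99/17, -89/34)
T3 rotate counter-clockwise with cos θ = 8/17, sin θ = -15/17: (99/17, -89/34) → (249/578, -1841/289)
T4 translate by (0, 6): (249/578, -1841/289) → (249/578, -107/289)
T5 shear: x ← x − 2·y: (249/578, -107/289) → (677/578, -107/289)
T6 reflect across y = 0: (677/578, -107/289) → (677/578, 107/289)

T(p) = (677/578, 107/289)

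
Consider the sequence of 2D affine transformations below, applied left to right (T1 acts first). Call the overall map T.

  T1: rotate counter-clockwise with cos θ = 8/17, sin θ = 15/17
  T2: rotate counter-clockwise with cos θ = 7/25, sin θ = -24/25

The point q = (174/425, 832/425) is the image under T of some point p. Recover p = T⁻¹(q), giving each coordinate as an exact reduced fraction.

T1 = [8/17 -15/17 0; 15/17 8/17 0; 0 0 1]
T2·T1 = [416/425 87/425 0; -87/425 416/425 0; 0 0 1]
det M = 1; M⁻¹ = [416/425 -87/425 0; 87/425 416/425 0; 0 0 1]
M⁻¹ · (174/425, 832/425)ᵀ = (0, 2)ᵀ

p = (0, 2)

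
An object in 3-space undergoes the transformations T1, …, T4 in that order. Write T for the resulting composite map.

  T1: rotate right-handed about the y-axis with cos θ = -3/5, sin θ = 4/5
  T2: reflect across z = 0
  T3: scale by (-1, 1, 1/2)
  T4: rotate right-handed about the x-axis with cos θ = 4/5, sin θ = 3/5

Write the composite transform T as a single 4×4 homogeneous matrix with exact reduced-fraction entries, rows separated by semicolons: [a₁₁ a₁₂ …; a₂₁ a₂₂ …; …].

T1 = [-3/5 0 4/5 0; 0 1 0 0; -4/5 0 -3/5 0; 0 0 0 1]
T2·T1 = [-3/5 0 4/5 0; 0 1 0 0; 4/5 0 3/5 0; 0 0 0 1]
T3·…·T1 = [3/5 0 -4/5 0; 0 1 0 0; 2/5 0 3/10 0; 0 0 0 1]
T4·…·T1 = [3/5 0 -4/5 0; -6/25 4/5 -9/50 0; 8/25 3/5 6/25 0; 0 0 0 1]

T = [3/5 0 -4/5 0; -6/25 4/5 -9/50 0; 8/25 3/5 6/25 0; 0 0 0 1]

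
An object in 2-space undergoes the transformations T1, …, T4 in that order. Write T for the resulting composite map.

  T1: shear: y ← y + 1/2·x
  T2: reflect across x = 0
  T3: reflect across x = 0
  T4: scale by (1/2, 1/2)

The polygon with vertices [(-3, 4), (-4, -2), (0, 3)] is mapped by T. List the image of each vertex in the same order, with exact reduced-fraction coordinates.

image vertices: (-3/2, 5/4), (-2, -2), (0, 3/2)

T1 shear: y ← y + 1/2·x: (-3, 4) → (-3, 5/2); (-4, -2) → (-4, -4); (0, 3) → (0, 3)
T2 reflect across x = 0: (-3, 5/2) → (3, 5/2); (-4, -4) → (4, -4); (0, 3) → (0, 3)
T3 reflect across x = 0: (3, 5/2) → (-3, 5/2); (4, -4) → (-4, -4); (0, 3) → (0, 3)
T4 scale by (1/2, 1/2): (-3, 5/2) → (-3/2, 5/4); (-4, -4) → (-2, -2); (0, 3) → (0, 3/2)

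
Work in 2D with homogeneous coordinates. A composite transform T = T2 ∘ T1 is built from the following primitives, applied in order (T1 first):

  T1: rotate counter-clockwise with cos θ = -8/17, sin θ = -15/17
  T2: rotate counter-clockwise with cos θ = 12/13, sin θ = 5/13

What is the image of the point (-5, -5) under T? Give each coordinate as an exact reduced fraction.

T(p) = (-995/221, 1205/221)

T1 rotate counter-clockwise with cos θ = -8/17, sin θ = -15/17: (-5, -5) → (-35/17, 115/17)
T2 rotate counter-clockwise with cos θ = 12/13, sin θ = 5/13: (-35/17, 115/17) → (-995/221, 1205/221)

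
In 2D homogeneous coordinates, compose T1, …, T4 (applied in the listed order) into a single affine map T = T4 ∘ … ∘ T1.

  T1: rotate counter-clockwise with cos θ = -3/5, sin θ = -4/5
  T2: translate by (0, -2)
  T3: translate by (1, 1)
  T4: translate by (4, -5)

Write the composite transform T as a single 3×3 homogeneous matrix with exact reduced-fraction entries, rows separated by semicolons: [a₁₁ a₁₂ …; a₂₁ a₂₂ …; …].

T = [-3/5 4/5 5; -4/5 -3/5 -6; 0 0 1]

T1 = [-3/5 4/5 0; -4/5 -3/5 0; 0 0 1]
T2·T1 = [-3/5 4/5 0; -4/5 -3/5 -2; 0 0 1]
T3·…·T1 = [-3/5 4/5 1; -4/5 -3/5 -1; 0 0 1]
T4·…·T1 = [-3/5 4/5 5; -4/5 -3/5 -6; 0 0 1]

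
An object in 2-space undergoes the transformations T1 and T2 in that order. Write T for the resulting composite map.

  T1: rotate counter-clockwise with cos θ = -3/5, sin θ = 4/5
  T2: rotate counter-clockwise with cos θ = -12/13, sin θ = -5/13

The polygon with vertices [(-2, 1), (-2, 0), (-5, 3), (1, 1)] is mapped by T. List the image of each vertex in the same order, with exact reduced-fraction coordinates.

image vertices: (-79/65, 122/65), (-112/65, 66/65), (-181/65, 333/65), (89/65, 23/65)

T1 rotate counter-clockwise with cos θ = -3/5, sin θ = 4/5: (-2, 1) → (2/5, -11/5); (-2, 0) → (6/5, -8/5); (-5, 3) → (3/5, -29/5); (1, 1) → (-7/5, 1/5)
T2 rotate counter-clockwise with cos θ = -12/13, sin θ = -5/13: (2/5, -11/5) → (-79/65, 122/65); (6/5, -8/5) → (-112/65, 66/65); (3/5, -29/5) → (-181/65, 333/65); (-7/5, 1/5) → (89/65, 23/65)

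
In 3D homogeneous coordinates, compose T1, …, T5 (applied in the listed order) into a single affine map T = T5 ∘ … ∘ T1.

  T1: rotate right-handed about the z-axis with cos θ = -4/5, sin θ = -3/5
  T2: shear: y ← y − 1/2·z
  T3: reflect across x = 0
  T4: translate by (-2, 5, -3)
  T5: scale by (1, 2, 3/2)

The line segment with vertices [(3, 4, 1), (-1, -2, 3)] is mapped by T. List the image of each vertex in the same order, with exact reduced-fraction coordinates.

T1 rotate right-handed about the z-axis with cos θ = -4/5, sin θ = -3/5: (3, 4, 1) → (0, -5, 1); (-1, -2, 3) → (-2/5, 11/5, 3)
T2 shear: y ← y − 1/2·z: (0, -5, 1) → (0, -11/2, 1); (-2/5, 11/5, 3) → (-2/5, 7/10, 3)
T3 reflect across x = 0: (0, -11/2, 1) → (0, -11/2, 1); (-2/5, 7/10, 3) → (2/5, 7/10, 3)
T4 translate by (-2, 5, -3): (0, -11/2, 1) → (-2, -1/2, -2); (2/5, 7/10, 3) → (-8/5, 57/10, 0)
T5 scale by (1, 2, 3/2): (-2, -1/2, -2) → (-2, -1, -3); (-8/5, 57/10, 0) → (-8/5, 57/5, 0)

image vertices: (-2, -1, -3), (-8/5, 57/5, 0)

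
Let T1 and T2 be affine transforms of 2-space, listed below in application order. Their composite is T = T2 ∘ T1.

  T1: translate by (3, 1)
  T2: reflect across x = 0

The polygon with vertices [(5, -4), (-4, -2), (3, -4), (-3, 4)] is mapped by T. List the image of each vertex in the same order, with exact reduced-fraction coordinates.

image vertices: (-8, -3), (1, -1), (-6, -3), (0, 5)

T1 translate by (3, 1): (5, -4) → (8, -3); (-4, -2) → (-1, -1); (3, -4) → (6, -3); (-3, 4) → (0, 5)
T2 reflect across x = 0: (8, -3) → (-8, -3); (-1, -1) → (1, -1); (6, -3) → (-6, -3); (0, 5) → (0, 5)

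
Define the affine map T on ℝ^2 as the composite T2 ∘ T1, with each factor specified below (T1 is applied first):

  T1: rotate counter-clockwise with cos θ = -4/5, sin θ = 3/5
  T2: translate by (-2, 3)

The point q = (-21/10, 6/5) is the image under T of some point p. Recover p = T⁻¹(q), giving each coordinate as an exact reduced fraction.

p = (-1, 3/2)

T1 = [-4/5 -3/5 0; 3/5 -4/5 0; 0 0 1]
T2·T1 = [-4/5 -3/5 -2; 3/5 -4/5 3; 0 0 1]
det M = 1; M⁻¹ = [-4/5 3/5 -17/5; -3/5 -4/5 6/5; 0 0 1]
M⁻¹ · (-21/10, 6/5)ᵀ = (-1, 3/2)ᵀ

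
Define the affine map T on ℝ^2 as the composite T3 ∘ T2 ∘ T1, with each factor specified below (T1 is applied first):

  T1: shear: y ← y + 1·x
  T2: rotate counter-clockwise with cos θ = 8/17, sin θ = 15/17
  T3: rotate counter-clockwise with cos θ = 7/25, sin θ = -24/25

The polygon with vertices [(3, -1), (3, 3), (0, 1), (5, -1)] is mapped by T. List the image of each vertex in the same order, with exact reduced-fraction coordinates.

T1 shear: y ← y + 1·x: (3, -1) → (3, 2); (3, 3) → (3, 6); (0, 1) → (0, 1); (5, -1) → (5, 4)
T2 rotate counter-clockwise with cos θ = 8/17, sin θ = 15/17: (3, 2) → (-6/17, 61/17); (3, 6) → (-66/17, 93/17); (0, 1) → (-15/17, 8/17); (5, 4) → (-20/17, 107/17)
T3 rotate counter-clockwise with cos θ = 7/25, sin θ = -24/25: (-6/17, 61/17) → (1422/425, 571/425); (-66/17, 93/17) → (354/85, 447/85); (-15/17, 8/17) → (87/425, 416/425); (-20/17, 107/17) → (2428/425, 1229/425)

image vertices: (1422/425, 571/425), (354/85, 447/85), (87/425, 416/425), (2428/425, 1229/425)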